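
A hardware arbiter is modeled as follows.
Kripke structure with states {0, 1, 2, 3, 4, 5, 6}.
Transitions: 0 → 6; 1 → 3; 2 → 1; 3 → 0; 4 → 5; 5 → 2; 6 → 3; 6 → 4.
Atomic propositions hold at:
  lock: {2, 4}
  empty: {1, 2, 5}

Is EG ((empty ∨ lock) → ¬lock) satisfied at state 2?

Sat(empty ∨ lock) = {1, 2, 4, 5}
Sat(¬lock) = {0, 1, 3, 5, 6}
Sat((empty ∨ lock) → ¬lock) = {0, 1, 3, 5, 6}
EG ((empty ∨ lock) → ¬lock): greatest fixpoint, start Z0 = {0, 1, 3, 5, 6}, keep only states in Sat with some successor in Z. Z1 = {0, 1, 3, 6}; fixed.
Sat(EG ((empty ∨ lock) → ¬lock)) = {0, 1, 3, 6}
2 ∉ Sat(EG ((empty ∨ lock) → ¬lock)) = {0, 1, 3, 6}, so the formula does not hold at 2.

No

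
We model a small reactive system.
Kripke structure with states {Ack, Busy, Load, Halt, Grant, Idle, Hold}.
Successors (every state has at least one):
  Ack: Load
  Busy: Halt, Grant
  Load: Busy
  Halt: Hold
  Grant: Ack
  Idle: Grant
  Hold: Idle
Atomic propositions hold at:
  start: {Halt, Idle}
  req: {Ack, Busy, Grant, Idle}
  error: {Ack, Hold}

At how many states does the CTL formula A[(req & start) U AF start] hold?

Sat(req & start) = {Idle}
AF start: least fixpoint, start Z0 = {Halt, Idle}, add states with every successor in Z. Z1 = {Halt, Idle, Hold}; fixed.
Sat(AF start) = {Halt, Idle, Hold}
A[(req & start) U AF start]: least fixpoint, start Z0 = Sat(AF start) = {Halt, Idle, Hold}, add states in Sat(req & start) with every successor in Z. Already a fixed point.
Sat(A[(req & start) U AF start]) = {Halt, Idle, Hold}
|Sat(A[(req & start) U AF start])| = |{Halt, Idle, Hold}| = 3.

3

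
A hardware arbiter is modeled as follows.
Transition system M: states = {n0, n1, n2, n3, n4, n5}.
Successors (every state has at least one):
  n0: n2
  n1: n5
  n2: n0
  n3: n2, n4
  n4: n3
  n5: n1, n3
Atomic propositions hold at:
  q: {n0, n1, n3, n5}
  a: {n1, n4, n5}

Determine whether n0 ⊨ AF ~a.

Yes

Sat(~a) = {n0, n2, n3}
AF ~a: least fixpoint, start Z0 = {n0, n2, n3}, add states with every successor in Z. Z1 = {n0, n2, n3, n4}; fixed.
Sat(AF ~a) = {n0, n2, n3, n4}
n0 ∈ Sat(AF ~a) = {n0, n2, n3, n4}, so the formula holds at n0.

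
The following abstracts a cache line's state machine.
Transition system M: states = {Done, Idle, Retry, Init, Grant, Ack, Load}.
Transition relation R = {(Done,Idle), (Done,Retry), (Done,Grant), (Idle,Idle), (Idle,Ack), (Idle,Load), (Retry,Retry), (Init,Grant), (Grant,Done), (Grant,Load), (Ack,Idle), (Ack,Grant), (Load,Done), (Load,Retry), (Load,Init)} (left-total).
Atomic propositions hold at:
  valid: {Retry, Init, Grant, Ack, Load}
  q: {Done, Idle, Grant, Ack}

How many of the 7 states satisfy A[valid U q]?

A[valid U q]: least fixpoint, start Z0 = Sat(q) = {Done, Idle, Grant, Ack}, add states in Sat(valid) with every successor in Z. Z1 = {Done, Idle, Init, Grant, Ack}; fixed.
Sat(A[valid U q]) = {Done, Idle, Init, Grant, Ack}
|Sat(A[valid U q])| = |{Done, Idle, Init, Grant, Ack}| = 5.

5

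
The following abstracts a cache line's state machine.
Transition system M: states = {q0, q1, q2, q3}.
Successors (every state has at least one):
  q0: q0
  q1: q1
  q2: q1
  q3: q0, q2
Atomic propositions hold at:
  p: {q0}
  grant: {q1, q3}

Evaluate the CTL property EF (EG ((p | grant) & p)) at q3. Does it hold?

Sat(p | grant) = {q0, q1, q3}
Sat((p | grant) & p) = {q0}
EG ((p | grant) & p): greatest fixpoint, start Z0 = {q0}, keep only states in Sat with some successor in Z. Already a fixed point.
Sat(EG ((p | grant) & p)) = {q0}
EF (EG ((p | grant) & p)): least fixpoint, start Z0 = {q0}, add states with some successor in Z. Z1 = {q0, q3}; fixed.
Sat(EF (EG ((p | grant) & p))) = {q0, q3}
q3 ∈ Sat(EF (EG ((p | grant) & p))) = {q0, q3}, so the formula holds at q3.

Yes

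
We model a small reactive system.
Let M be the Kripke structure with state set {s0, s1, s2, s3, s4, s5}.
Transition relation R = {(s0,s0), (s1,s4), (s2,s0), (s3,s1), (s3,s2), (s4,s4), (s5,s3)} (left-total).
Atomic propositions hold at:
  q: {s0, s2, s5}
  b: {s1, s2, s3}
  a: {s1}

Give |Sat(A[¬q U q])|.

3

Sat(¬q) = {s1, s3, s4}
A[¬q U q]: least fixpoint, start Z0 = Sat(q) = {s0, s2, s5}, add states in Sat(¬q) with every successor in Z. Already a fixed point.
Sat(A[¬q U q]) = {s0, s2, s5}
|Sat(A[¬q U q])| = |{s0, s2, s5}| = 3.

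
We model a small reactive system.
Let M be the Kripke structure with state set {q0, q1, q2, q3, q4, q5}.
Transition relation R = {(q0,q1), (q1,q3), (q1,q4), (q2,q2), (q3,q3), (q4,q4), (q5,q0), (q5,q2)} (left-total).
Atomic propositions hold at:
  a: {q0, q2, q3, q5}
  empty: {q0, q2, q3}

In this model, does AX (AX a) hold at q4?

Sat(AX a) = {s : every successor in {q0, q2, q3, q5}} = {q2, q3, q5}
Sat(AX (AX a)) = {s : every successor in {q2, q3, q5}} = {q2, q3}
q4 ∉ Sat(AX (AX a)) = {q2, q3}, so the formula does not hold at q4.

No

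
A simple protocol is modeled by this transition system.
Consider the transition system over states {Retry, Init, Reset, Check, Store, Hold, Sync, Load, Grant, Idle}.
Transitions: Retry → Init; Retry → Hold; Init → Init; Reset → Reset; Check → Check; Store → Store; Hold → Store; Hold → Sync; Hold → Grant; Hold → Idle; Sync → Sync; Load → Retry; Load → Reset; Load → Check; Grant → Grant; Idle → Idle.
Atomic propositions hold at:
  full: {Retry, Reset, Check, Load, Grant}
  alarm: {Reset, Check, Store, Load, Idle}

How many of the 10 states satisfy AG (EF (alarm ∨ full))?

Sat(alarm ∨ full) = {Retry, Reset, Check, Store, Load, Grant, Idle}
EF (alarm ∨ full): least fixpoint, start Z0 = {Retry, Reset, Check, Store, Load, Grant, Idle}, add states with some successor in Z. Z1 = {Retry, Reset, Check, Store, Hold, Load, Grant, Idle}; fixed.
Sat(EF (alarm ∨ full)) = {Retry, Reset, Check, Store, Hold, Load, Grant, Idle}
AG (EF (alarm ∨ full)): greatest fixpoint, start Z0 = {Retry, Reset, Check, Store, Hold, Load, Grant, Idle}, keep only states in Sat with every successor in Z. Z1 = {Reset, Check, Store, Load, Grant, Idle}; Z2 = {Reset, Check, Store, Grant, Idle}; fixed.
Sat(AG (EF (alarm ∨ full))) = {Reset, Check, Store, Grant, Idle}
|Sat(AG (EF (alarm ∨ full)))| = |{Reset, Check, Store, Grant, Idle}| = 5.

5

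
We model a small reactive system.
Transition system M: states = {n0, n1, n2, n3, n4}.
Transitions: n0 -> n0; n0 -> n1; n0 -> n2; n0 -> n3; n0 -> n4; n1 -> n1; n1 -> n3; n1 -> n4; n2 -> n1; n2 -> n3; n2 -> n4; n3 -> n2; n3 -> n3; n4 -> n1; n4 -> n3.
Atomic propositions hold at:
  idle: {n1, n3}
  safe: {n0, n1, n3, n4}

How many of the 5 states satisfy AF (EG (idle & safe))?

Sat(idle & safe) = {n1, n3}
EG (idle & safe): greatest fixpoint, start Z0 = {n1, n3}, keep only states in Sat with some successor in Z. Already a fixed point.
Sat(EG (idle & safe)) = {n1, n3}
AF (EG (idle & safe)): least fixpoint, start Z0 = {n1, n3}, add states with every successor in Z. Z1 = {n1, n3, n4}; Z2 = {n1, n2, n3, n4}; fixed.
Sat(AF (EG (idle & safe))) = {n1, n2, n3, n4}
|Sat(AF (EG (idle & safe)))| = |{n1, n2, n3, n4}| = 4.

4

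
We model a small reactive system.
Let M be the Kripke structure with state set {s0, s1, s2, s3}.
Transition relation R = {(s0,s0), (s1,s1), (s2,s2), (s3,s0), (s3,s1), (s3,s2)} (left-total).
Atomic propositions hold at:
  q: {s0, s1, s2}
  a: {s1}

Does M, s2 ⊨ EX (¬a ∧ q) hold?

Yes

Sat(¬a) = {s0, s2, s3}
Sat(¬a ∧ q) = {s0, s2}
Sat(EX (¬a ∧ q)) = {s : some successor in {s0, s2}} = {s0, s2, s3}
s2 ∈ Sat(EX (¬a ∧ q)) = {s0, s2, s3}, so the formula holds at s2.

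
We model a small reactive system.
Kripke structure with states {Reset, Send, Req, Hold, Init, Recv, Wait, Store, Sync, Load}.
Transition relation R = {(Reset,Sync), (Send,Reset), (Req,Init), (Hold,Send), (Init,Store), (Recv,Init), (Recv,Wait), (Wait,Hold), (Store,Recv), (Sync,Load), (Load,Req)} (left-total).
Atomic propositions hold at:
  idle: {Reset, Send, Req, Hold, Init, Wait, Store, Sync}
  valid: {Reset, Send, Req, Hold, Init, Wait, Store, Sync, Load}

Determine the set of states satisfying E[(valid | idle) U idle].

{Reset, Send, Req, Hold, Init, Wait, Store, Sync, Load}

Sat(valid | idle) = {Reset, Send, Req, Hold, Init, Wait, Store, Sync, Load}
E[(valid | idle) U idle]: least fixpoint, start Z0 = Sat(idle) = {Reset, Send, Req, Hold, Init, Wait, Store, Sync}, add states in Sat(valid | idle) with some successor in Z. Z1 = {Reset, Send, Req, Hold, Init, Wait, Store, Sync, Load}; fixed.
Sat(E[(valid | idle) U idle]) = {Reset, Send, Req, Hold, Init, Wait, Store, Sync, Load}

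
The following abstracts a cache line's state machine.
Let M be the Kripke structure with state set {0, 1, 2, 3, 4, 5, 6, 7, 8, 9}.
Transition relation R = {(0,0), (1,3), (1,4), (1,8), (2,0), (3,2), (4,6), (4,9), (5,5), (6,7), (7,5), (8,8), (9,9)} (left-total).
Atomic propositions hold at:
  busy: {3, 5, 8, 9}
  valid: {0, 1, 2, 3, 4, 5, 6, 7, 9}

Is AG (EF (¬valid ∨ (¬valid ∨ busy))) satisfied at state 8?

Yes

Sat(¬valid) = {8}
Sat(¬valid ∨ busy) = {3, 5, 8, 9}
Sat(¬valid ∨ (¬valid ∨ busy)) = {3, 5, 8, 9}
EF (¬valid ∨ (¬valid ∨ busy)): least fixpoint, start Z0 = {3, 5, 8, 9}, add states with some successor in Z. Z1 = {1, 3, 4, 5, 7, 8, 9}; Z2 = {1, 3, 4, 5, 6, 7, 8, 9}; fixed.
Sat(EF (¬valid ∨ (¬valid ∨ busy))) = {1, 3, 4, 5, 6, 7, 8, 9}
AG (EF (¬valid ∨ (¬valid ∨ busy))): greatest fixpoint, start Z0 = {1, 3, 4, 5, 6, 7, 8, 9}, keep only states in Sat with every successor in Z. Z1 = {1, 4, 5, 6, 7, 8, 9}; Z2 = {4, 5, 6, 7, 8, 9}; fixed.
Sat(AG (EF (¬valid ∨ (¬valid ∨ busy)))) = {4, 5, 6, 7, 8, 9}
8 ∈ Sat(AG (EF (¬valid ∨ (¬valid ∨ busy)))) = {4, 5, 6, 7, 8, 9}, so the formula holds at 8.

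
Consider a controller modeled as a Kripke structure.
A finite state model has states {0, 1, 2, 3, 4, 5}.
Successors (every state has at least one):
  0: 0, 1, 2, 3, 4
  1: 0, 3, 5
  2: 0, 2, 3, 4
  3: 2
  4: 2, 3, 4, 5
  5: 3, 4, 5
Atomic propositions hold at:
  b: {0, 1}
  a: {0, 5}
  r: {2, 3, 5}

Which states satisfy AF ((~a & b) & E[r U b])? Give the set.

{1}

Sat(~a) = {1, 2, 3, 4}
Sat(~a & b) = {1}
E[r U b]: least fixpoint, start Z0 = Sat(b) = {0, 1}, add states in Sat(r) with some successor in Z. Z1 = {0, 1, 2}; Z2 = {0, 1, 2, 3}; Z3 = {0, 1, 2, 3, 5}; fixed.
Sat(E[r U b]) = {0, 1, 2, 3, 5}
Sat((~a & b) & E[r U b]) = {1}
AF ((~a & b) & E[r U b]): least fixpoint, start Z0 = {1}, add states with every successor in Z. Already a fixed point.
Sat(AF ((~a & b) & E[r U b])) = {1}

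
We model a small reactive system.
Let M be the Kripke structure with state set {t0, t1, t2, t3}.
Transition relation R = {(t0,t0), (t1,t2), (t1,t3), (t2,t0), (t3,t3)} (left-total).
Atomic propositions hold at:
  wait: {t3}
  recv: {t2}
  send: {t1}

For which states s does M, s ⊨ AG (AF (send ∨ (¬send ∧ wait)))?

Sat(¬send) = {t0, t2, t3}
Sat(¬send ∧ wait) = {t3}
Sat(send ∨ (¬send ∧ wait)) = {t1, t3}
AF (send ∨ (¬send ∧ wait)): least fixpoint, start Z0 = {t1, t3}, add states with every successor in Z. Already a fixed point.
Sat(AF (send ∨ (¬send ∧ wait))) = {t1, t3}
AG (AF (send ∨ (¬send ∧ wait))): greatest fixpoint, start Z0 = {t1, t3}, keep only states in Sat with every successor in Z. Z1 = {t3}; fixed.
Sat(AG (AF (send ∨ (¬send ∧ wait)))) = {t3}

{t3}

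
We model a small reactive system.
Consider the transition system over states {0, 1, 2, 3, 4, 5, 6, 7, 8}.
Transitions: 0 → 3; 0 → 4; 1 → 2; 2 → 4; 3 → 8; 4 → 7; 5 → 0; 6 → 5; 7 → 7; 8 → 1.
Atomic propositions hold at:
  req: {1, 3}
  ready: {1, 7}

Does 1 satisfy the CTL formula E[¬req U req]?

Sat(¬req) = {0, 2, 4, 5, 6, 7, 8}
E[¬req U req]: least fixpoint, start Z0 = Sat(req) = {1, 3}, add states in Sat(¬req) with some successor in Z. Z1 = {0, 1, 3, 8}; Z2 = {0, 1, 3, 5, 8}; Z3 = {0, 1, 3, 5, 6, 8}; fixed.
Sat(E[¬req U req]) = {0, 1, 3, 5, 6, 8}
1 ∈ Sat(E[¬req U req]) = {0, 1, 3, 5, 6, 8}, so the formula holds at 1.

Yes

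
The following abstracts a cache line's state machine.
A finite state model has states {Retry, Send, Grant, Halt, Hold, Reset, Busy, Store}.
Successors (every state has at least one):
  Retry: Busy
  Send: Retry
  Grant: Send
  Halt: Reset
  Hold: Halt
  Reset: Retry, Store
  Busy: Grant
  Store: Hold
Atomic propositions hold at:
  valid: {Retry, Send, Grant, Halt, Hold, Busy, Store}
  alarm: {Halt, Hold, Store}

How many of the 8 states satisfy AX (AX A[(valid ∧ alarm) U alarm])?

1

Sat(valid ∧ alarm) = {Halt, Hold, Store}
A[(valid ∧ alarm) U alarm]: least fixpoint, start Z0 = Sat(alarm) = {Halt, Hold, Store}, add states in Sat(valid ∧ alarm) with every successor in Z. Already a fixed point.
Sat(A[(valid ∧ alarm) U alarm]) = {Halt, Hold, Store}
Sat(AX A[(valid ∧ alarm) U alarm]) = {s : every successor in {Halt, Hold, Store}} = {Hold, Store}
Sat(AX (AX A[(valid ∧ alarm) U alarm])) = {s : every successor in {Hold, Store}} = {Store}
|Sat(AX (AX A[(valid ∧ alarm) U alarm]))| = |{Store}| = 1.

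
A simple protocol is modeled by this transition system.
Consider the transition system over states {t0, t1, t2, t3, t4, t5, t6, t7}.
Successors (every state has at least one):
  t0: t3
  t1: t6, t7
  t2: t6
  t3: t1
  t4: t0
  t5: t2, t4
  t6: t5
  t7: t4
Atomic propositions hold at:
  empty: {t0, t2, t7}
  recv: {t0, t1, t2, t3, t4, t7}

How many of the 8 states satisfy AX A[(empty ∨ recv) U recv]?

5

Sat(empty ∨ recv) = {t0, t1, t2, t3, t4, t7}
A[(empty ∨ recv) U recv]: least fixpoint, start Z0 = Sat(recv) = {t0, t1, t2, t3, t4, t7}, add states in Sat(empty ∨ recv) with every successor in Z. Already a fixed point.
Sat(A[(empty ∨ recv) U recv]) = {t0, t1, t2, t3, t4, t7}
Sat(AX A[(empty ∨ recv) U recv]) = {s : every successor in {t0, t1, t2, t3, t4, t7}} = {t0, t3, t4, t5, t7}
|Sat(AX A[(empty ∨ recv) U recv])| = |{t0, t3, t4, t5, t7}| = 5.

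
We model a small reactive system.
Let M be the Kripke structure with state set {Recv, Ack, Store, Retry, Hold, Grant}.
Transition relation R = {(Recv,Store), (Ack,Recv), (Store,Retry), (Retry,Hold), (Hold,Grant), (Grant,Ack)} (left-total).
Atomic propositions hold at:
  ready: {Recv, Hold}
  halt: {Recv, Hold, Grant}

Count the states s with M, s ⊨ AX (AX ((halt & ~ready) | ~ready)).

4

Sat(~ready) = {Ack, Store, Retry, Grant}
Sat(halt & ~ready) = {Grant}
Sat((halt & ~ready) | ~ready) = {Ack, Store, Retry, Grant}
Sat(AX ((halt & ~ready) | ~ready)) = {s : every successor in {Ack, Store, Retry, Grant}} = {Recv, Store, Hold, Grant}
Sat(AX (AX ((halt & ~ready) | ~ready))) = {s : every successor in {Recv, Store, Hold, Grant}} = {Recv, Ack, Retry, Hold}
|Sat(AX (AX ((halt & ~ready) | ~ready)))| = |{Recv, Ack, Retry, Hold}| = 4.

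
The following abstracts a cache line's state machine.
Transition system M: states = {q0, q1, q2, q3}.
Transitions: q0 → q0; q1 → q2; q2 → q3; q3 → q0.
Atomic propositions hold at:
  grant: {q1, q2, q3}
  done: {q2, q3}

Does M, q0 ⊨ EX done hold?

Sat(EX done) = {s : some successor in {q2, q3}} = {q1, q2}
q0 ∉ Sat(EX done) = {q1, q2}, so the formula does not hold at q0.

No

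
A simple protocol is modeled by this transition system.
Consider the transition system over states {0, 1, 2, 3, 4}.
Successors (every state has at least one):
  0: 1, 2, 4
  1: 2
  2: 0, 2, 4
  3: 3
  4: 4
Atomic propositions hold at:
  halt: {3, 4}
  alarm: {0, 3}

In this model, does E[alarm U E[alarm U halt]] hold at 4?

E[alarm U halt]: least fixpoint, start Z0 = Sat(halt) = {3, 4}, add states in Sat(alarm) with some successor in Z. Z1 = {0, 3, 4}; fixed.
Sat(E[alarm U halt]) = {0, 3, 4}
E[alarm U E[alarm U halt]]: least fixpoint, start Z0 = Sat(E[alarm U halt]) = {0, 3, 4}, add states in Sat(alarm) with some successor in Z. Already a fixed point.
Sat(E[alarm U E[alarm U halt]]) = {0, 3, 4}
4 ∈ Sat(E[alarm U E[alarm U halt]]) = {0, 3, 4}, so the formula holds at 4.

Yes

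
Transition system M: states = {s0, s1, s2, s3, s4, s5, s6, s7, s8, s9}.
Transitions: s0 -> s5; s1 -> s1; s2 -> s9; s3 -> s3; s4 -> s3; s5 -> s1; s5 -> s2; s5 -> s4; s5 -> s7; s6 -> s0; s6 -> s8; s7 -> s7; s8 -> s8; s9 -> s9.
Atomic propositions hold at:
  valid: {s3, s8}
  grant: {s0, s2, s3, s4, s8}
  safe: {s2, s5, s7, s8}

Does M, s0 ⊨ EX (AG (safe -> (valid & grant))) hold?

No

Sat(valid & grant) = {s3, s8}
Sat(safe -> (valid & grant)) = {s0, s1, s3, s4, s6, s8, s9}
AG (safe -> (valid & grant)): greatest fixpoint, start Z0 = {s0, s1, s3, s4, s6, s8, s9}, keep only states in Sat with every successor in Z. Z1 = {s1, s3, s4, s6, s8, s9}; Z2 = {s1, s3, s4, s8, s9}; fixed.
Sat(AG (safe -> (valid & grant))) = {s1, s3, s4, s8, s9}
Sat(EX (AG (safe -> (valid & grant)))) = {s : some successor in {s1, s3, s4, s8, s9}} = {s1, s2, s3, s4, s5, s6, s8, s9}
s0 ∉ Sat(EX (AG (safe -> (valid & grant)))) = {s1, s2, s3, s4, s5, s6, s8, s9}, so the formula does not hold at s0.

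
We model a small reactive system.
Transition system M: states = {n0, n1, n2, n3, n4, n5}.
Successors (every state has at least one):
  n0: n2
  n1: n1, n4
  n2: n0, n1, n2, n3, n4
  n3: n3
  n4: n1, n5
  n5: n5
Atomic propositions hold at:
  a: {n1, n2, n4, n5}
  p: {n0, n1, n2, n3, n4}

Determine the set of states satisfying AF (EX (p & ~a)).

Sat(~a) = {n0, n3}
Sat(p & ~a) = {n0, n3}
Sat(EX (p & ~a)) = {s : some successor in {n0, n3}} = {n2, n3}
AF (EX (p & ~a)): least fixpoint, start Z0 = {n2, n3}, add states with every successor in Z. Z1 = {n0, n2, n3}; fixed.
Sat(AF (EX (p & ~a))) = {n0, n2, n3}

{n0, n2, n3}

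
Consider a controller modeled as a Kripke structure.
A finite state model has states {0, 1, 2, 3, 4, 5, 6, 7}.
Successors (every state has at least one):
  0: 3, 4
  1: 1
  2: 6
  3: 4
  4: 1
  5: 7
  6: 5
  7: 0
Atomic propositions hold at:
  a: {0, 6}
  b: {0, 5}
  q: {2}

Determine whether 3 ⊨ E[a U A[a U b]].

A[a U b]: least fixpoint, start Z0 = Sat(b) = {0, 5}, add states in Sat(a) with every successor in Z. Z1 = {0, 5, 6}; fixed.
Sat(A[a U b]) = {0, 5, 6}
E[a U A[a U b]]: least fixpoint, start Z0 = Sat(A[a U b]) = {0, 5, 6}, add states in Sat(a) with some successor in Z. Already a fixed point.
Sat(E[a U A[a U b]]) = {0, 5, 6}
3 ∉ Sat(E[a U A[a U b]]) = {0, 5, 6}, so the formula does not hold at 3.

No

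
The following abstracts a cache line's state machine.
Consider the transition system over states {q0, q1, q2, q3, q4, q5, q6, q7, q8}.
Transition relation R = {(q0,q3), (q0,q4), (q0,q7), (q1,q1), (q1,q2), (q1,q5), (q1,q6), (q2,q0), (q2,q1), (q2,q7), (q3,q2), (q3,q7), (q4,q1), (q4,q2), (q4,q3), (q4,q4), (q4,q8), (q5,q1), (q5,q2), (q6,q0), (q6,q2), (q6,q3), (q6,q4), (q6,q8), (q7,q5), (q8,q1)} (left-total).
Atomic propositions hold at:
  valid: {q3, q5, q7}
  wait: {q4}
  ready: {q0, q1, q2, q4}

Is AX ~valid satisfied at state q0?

No

Sat(~valid) = {q0, q1, q2, q4, q6, q8}
Sat(AX ~valid) = {s : every successor in {q0, q1, q2, q4, q6, q8}} = {q5, q8}
q0 ∉ Sat(AX ~valid) = {q5, q8}, so the formula does not hold at q0.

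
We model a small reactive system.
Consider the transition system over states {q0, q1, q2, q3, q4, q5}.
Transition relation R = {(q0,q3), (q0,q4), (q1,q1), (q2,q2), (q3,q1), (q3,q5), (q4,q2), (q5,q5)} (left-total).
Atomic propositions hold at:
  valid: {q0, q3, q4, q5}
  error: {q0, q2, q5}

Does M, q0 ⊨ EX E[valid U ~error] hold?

Yes

Sat(~error) = {q1, q3, q4}
E[valid U ~error]: least fixpoint, start Z0 = Sat(~error) = {q1, q3, q4}, add states in Sat(valid) with some successor in Z. Z1 = {q0, q1, q3, q4}; fixed.
Sat(E[valid U ~error]) = {q0, q1, q3, q4}
Sat(EX E[valid U ~error]) = {s : some successor in {q0, q1, q3, q4}} = {q0, q1, q3}
q0 ∈ Sat(EX E[valid U ~error]) = {q0, q1, q3}, so the formula holds at q0.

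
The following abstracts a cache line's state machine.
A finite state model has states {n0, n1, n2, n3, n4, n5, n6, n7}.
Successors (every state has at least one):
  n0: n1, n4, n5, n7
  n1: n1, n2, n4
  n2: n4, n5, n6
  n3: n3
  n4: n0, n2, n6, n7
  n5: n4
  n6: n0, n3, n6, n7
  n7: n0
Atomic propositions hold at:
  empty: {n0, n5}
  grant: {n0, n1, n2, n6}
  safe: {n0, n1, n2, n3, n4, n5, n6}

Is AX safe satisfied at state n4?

Sat(AX safe) = {s : every successor in {n0, n1, n2, n3, n4, n5, n6}} = {n1, n2, n3, n5, n7}
n4 ∉ Sat(AX safe) = {n1, n2, n3, n5, n7}, so the formula does not hold at n4.

No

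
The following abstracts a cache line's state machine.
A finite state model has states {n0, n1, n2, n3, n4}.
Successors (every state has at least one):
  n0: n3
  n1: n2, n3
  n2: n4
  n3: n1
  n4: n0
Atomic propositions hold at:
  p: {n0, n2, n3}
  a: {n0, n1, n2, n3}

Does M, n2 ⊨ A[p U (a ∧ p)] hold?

Yes

Sat(a ∧ p) = {n0, n2, n3}
A[p U (a ∧ p)]: least fixpoint, start Z0 = Sat((a ∧ p)) = {n0, n2, n3}, add states in Sat(p) with every successor in Z. Already a fixed point.
Sat(A[p U (a ∧ p)]) = {n0, n2, n3}
n2 ∈ Sat(A[p U (a ∧ p)]) = {n0, n2, n3}, so the formula holds at n2.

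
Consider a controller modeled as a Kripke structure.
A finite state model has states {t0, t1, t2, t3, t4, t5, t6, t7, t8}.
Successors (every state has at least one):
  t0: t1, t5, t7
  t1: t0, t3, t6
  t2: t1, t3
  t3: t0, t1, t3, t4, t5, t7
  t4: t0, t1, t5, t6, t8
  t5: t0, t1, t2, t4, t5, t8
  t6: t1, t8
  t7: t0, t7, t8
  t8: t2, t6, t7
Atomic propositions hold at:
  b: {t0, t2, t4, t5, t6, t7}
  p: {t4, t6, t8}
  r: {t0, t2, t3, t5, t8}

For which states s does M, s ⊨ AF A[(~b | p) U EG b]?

Sat(~b) = {t1, t3, t8}
Sat(~b | p) = {t1, t3, t4, t6, t8}
EG b: greatest fixpoint, start Z0 = {t0, t2, t4, t5, t6, t7}, keep only states in Sat with some successor in Z. Z1 = {t0, t4, t5, t7}; fixed.
Sat(EG b) = {t0, t4, t5, t7}
A[(~b | p) U EG b]: least fixpoint, start Z0 = Sat(EG b) = {t0, t4, t5, t7}, add states in Sat(~b | p) with every successor in Z. Already a fixed point.
Sat(A[(~b | p) U EG b]) = {t0, t4, t5, t7}
AF A[(~b | p) U EG b]: least fixpoint, start Z0 = {t0, t4, t5, t7}, add states with every successor in Z. Already a fixed point.
Sat(AF A[(~b | p) U EG b]) = {t0, t4, t5, t7}

{t0, t4, t5, t7}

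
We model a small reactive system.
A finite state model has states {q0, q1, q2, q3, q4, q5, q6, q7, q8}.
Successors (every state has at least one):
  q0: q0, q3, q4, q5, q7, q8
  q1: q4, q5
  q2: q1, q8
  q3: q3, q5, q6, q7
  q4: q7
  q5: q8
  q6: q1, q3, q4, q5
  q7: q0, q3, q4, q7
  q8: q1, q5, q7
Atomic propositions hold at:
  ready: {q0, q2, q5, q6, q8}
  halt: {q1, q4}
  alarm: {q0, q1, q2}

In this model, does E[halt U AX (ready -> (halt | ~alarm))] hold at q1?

Sat(~alarm) = {q3, q4, q5, q6, q7, q8}
Sat(halt | ~alarm) = {q1, q3, q4, q5, q6, q7, q8}
Sat(ready -> (halt | ~alarm)) = {q1, q3, q4, q5, q6, q7, q8}
Sat(AX (ready -> (halt | ~alarm))) = {s : every successor in {q1, q3, q4, q5, q6, q7, q8}} = {q1, q2, q3, q4, q5, q6, q8}
E[halt U AX (ready -> (halt | ~alarm))]: least fixpoint, start Z0 = Sat(AX (ready -> (halt | ~alarm))) = {q1, q2, q3, q4, q5, q6, q8}, add states in Sat(halt) with some successor in Z. Already a fixed point.
Sat(E[halt U AX (ready -> (halt | ~alarm))]) = {q1, q2, q3, q4, q5, q6, q8}
q1 ∈ Sat(E[halt U AX (ready -> (halt | ~alarm))]) = {q1, q2, q3, q4, q5, q6, q8}, so the formula holds at q1.

Yes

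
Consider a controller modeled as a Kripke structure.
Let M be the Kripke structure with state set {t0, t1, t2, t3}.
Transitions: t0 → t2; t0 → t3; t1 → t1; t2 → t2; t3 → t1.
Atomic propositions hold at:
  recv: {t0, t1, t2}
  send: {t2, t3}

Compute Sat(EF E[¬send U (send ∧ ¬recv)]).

{t0, t3}

Sat(¬send) = {t0, t1}
Sat(¬recv) = {t3}
Sat(send ∧ ¬recv) = {t3}
E[¬send U (send ∧ ¬recv)]: least fixpoint, start Z0 = Sat((send ∧ ¬recv)) = {t3}, add states in Sat(¬send) with some successor in Z. Z1 = {t0, t3}; fixed.
Sat(E[¬send U (send ∧ ¬recv)]) = {t0, t3}
EF E[¬send U (send ∧ ¬recv)]: least fixpoint, start Z0 = {t0, t3}, add states with some successor in Z. Already a fixed point.
Sat(EF E[¬send U (send ∧ ¬recv)]) = {t0, t3}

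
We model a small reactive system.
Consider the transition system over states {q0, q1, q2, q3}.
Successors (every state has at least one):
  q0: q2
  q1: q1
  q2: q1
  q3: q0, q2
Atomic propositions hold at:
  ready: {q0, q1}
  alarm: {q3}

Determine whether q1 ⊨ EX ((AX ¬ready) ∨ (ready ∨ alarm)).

Yes

Sat(¬ready) = {q2, q3}
Sat(AX ¬ready) = {s : every successor in {q2, q3}} = {q0}
Sat(ready ∨ alarm) = {q0, q1, q3}
Sat((AX ¬ready) ∨ (ready ∨ alarm)) = {q0, q1, q3}
Sat(EX ((AX ¬ready) ∨ (ready ∨ alarm))) = {s : some successor in {q0, q1, q3}} = {q1, q2, q3}
q1 ∈ Sat(EX ((AX ¬ready) ∨ (ready ∨ alarm))) = {q1, q2, q3}, so the formula holds at q1.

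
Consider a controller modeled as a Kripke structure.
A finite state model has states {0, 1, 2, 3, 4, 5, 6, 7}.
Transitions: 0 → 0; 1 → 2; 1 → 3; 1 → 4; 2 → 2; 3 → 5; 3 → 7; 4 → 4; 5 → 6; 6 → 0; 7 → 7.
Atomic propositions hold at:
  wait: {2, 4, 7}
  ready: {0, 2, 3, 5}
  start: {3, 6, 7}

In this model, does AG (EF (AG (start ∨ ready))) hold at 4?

Sat(start ∨ ready) = {0, 2, 3, 5, 6, 7}
AG (start ∨ ready): greatest fixpoint, start Z0 = {0, 2, 3, 5, 6, 7}, keep only states in Sat with every successor in Z. Already a fixed point.
Sat(AG (start ∨ ready)) = {0, 2, 3, 5, 6, 7}
EF (AG (start ∨ ready)): least fixpoint, start Z0 = {0, 2, 3, 5, 6, 7}, add states with some successor in Z. Z1 = {0, 1, 2, 3, 5, 6, 7}; fixed.
Sat(EF (AG (start ∨ ready))) = {0, 1, 2, 3, 5, 6, 7}
AG (EF (AG (start ∨ ready))): greatest fixpoint, start Z0 = {0, 1, 2, 3, 5, 6, 7}, keep only states in Sat with every successor in Z. Z1 = {0, 2, 3, 5, 6, 7}; fixed.
Sat(AG (EF (AG (start ∨ ready)))) = {0, 2, 3, 5, 6, 7}
4 ∉ Sat(AG (EF (AG (start ∨ ready)))) = {0, 2, 3, 5, 6, 7}, so the formula does not hold at 4.

No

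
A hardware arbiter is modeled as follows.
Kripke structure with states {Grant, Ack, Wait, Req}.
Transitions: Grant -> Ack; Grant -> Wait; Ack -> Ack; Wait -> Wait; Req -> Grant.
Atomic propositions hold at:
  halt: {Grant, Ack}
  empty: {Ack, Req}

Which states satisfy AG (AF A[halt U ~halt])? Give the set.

Sat(~halt) = {Wait, Req}
A[halt U ~halt]: least fixpoint, start Z0 = Sat(~halt) = {Wait, Req}, add states in Sat(halt) with every successor in Z. Already a fixed point.
Sat(A[halt U ~halt]) = {Wait, Req}
AF A[halt U ~halt]: least fixpoint, start Z0 = {Wait, Req}, add states with every successor in Z. Already a fixed point.
Sat(AF A[halt U ~halt]) = {Wait, Req}
AG (AF A[halt U ~halt]): greatest fixpoint, start Z0 = {Wait, Req}, keep only states in Sat with every successor in Z. Z1 = {Wait}; fixed.
Sat(AG (AF A[halt U ~halt])) = {Wait}

{Wait}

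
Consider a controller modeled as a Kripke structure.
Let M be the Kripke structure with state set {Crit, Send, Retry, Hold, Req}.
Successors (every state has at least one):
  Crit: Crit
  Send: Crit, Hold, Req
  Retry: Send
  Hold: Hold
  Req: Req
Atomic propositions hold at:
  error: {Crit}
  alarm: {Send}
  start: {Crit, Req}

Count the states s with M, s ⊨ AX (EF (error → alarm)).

3

Sat(error → alarm) = {Send, Retry, Hold, Req}
EF (error → alarm): least fixpoint, start Z0 = {Send, Retry, Hold, Req}, add states with some successor in Z. Already a fixed point.
Sat(EF (error → alarm)) = {Send, Retry, Hold, Req}
Sat(AX (EF (error → alarm))) = {s : every successor in {Send, Retry, Hold, Req}} = {Retry, Hold, Req}
|Sat(AX (EF (error → alarm)))| = |{Retry, Hold, Req}| = 3.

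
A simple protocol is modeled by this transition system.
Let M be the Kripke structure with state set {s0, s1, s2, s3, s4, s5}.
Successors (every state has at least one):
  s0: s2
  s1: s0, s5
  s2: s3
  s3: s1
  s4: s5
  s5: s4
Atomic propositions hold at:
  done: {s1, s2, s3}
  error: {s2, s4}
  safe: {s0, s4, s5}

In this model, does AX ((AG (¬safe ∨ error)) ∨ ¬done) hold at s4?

Yes

Sat(¬safe) = {s1, s2, s3}
Sat(¬safe ∨ error) = {s1, s2, s3, s4}
AG (¬safe ∨ error): greatest fixpoint, start Z0 = {s1, s2, s3, s4}, keep only states in Sat with every successor in Z. Z1 = {s2, s3}; Z2 = {s2}; Z3 = ∅; fixed.
Sat(AG (¬safe ∨ error)) = ∅
Sat(¬done) = {s0, s4, s5}
Sat((AG (¬safe ∨ error)) ∨ ¬done) = {s0, s4, s5}
Sat(AX ((AG (¬safe ∨ error)) ∨ ¬done)) = {s : every successor in {s0, s4, s5}} = {s1, s4, s5}
s4 ∈ Sat(AX ((AG (¬safe ∨ error)) ∨ ¬done)) = {s1, s4, s5}, so the formula holds at s4.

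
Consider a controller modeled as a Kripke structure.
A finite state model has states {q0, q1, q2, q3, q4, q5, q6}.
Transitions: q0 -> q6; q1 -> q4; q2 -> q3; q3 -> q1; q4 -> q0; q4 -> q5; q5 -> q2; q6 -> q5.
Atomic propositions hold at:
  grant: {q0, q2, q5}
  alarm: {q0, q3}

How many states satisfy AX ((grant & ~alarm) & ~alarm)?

Sat(~alarm) = {q1, q2, q4, q5, q6}
Sat(grant & ~alarm) = {q2, q5}
Sat((grant & ~alarm) & ~alarm) = {q2, q5}
Sat(AX ((grant & ~alarm) & ~alarm)) = {s : every successor in {q2, q5}} = {q5, q6}
|Sat(AX ((grant & ~alarm) & ~alarm))| = |{q5, q6}| = 2.

2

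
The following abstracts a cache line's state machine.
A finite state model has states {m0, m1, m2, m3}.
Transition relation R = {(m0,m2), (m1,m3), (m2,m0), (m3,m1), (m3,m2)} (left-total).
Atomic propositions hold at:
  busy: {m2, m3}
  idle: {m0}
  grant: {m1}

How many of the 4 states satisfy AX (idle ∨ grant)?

1

Sat(idle ∨ grant) = {m0, m1}
Sat(AX (idle ∨ grant)) = {s : every successor in {m0, m1}} = {m2}
|Sat(AX (idle ∨ grant))| = |{m2}| = 1.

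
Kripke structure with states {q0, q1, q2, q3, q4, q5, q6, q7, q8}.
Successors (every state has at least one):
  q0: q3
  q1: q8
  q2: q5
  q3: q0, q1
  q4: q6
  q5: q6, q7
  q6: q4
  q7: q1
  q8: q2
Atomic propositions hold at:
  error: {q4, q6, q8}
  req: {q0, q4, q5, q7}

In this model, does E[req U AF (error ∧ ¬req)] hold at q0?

No

Sat(¬req) = {q1, q2, q3, q6, q8}
Sat(error ∧ ¬req) = {q6, q8}
AF (error ∧ ¬req): least fixpoint, start Z0 = {q6, q8}, add states with every successor in Z. Z1 = {q1, q4, q6, q8}; Z2 = {q1, q4, q6, q7, q8}; Z3 = {q1, q4, q5, q6, q7, q8}; Z4 = {q1, q2, q4, q5, q6, q7, q8}; fixed.
Sat(AF (error ∧ ¬req)) = {q1, q2, q4, q5, q6, q7, q8}
E[req U AF (error ∧ ¬req)]: least fixpoint, start Z0 = Sat(AF (error ∧ ¬req)) = {q1, q2, q4, q5, q6, q7, q8}, add states in Sat(req) with some successor in Z. Already a fixed point.
Sat(E[req U AF (error ∧ ¬req)]) = {q1, q2, q4, q5, q6, q7, q8}
q0 ∉ Sat(E[req U AF (error ∧ ¬req)]) = {q1, q2, q4, q5, q6, q7, q8}, so the formula does not hold at q0.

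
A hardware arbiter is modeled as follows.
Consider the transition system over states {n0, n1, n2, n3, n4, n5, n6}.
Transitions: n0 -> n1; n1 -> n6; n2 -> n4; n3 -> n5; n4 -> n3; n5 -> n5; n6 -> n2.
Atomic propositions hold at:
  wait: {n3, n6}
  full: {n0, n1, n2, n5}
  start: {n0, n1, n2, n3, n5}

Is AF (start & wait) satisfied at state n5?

Sat(start & wait) = {n3}
AF (start & wait): least fixpoint, start Z0 = {n3}, add states with every successor in Z. Z1 = {n3, n4}; Z2 = {n2, n3, n4}; Z3 = {n2, n3, n4, n6}; Z4 = {n1, n2, n3, n4, n6}; Z5 = {n0, n1, n2, n3, n4, n6}; fixed.
Sat(AF (start & wait)) = {n0, n1, n2, n3, n4, n6}
n5 ∉ Sat(AF (start & wait)) = {n0, n1, n2, n3, n4, n6}, so the formula does not hold at n5.

No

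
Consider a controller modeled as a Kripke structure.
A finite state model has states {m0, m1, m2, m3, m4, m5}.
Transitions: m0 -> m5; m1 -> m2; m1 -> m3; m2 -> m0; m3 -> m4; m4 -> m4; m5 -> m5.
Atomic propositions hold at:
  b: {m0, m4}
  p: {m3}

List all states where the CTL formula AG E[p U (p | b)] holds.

{m3, m4}

Sat(p | b) = {m0, m3, m4}
E[p U (p | b)]: least fixpoint, start Z0 = Sat((p | b)) = {m0, m3, m4}, add states in Sat(p) with some successor in Z. Already a fixed point.
Sat(E[p U (p | b)]) = {m0, m3, m4}
AG E[p U (p | b)]: greatest fixpoint, start Z0 = {m0, m3, m4}, keep only states in Sat with every successor in Z. Z1 = {m3, m4}; fixed.
Sat(AG E[p U (p | b)]) = {m3, m4}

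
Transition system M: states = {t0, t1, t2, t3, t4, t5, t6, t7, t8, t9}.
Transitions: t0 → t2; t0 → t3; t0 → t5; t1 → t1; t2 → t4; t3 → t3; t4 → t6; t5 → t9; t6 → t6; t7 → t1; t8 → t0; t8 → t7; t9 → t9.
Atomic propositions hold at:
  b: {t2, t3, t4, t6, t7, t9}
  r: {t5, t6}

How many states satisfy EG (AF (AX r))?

Sat(AX r) = {s : every successor in {t5, t6}} = {t4, t6}
AF (AX r): least fixpoint, start Z0 = {t4, t6}, add states with every successor in Z. Z1 = {t2, t4, t6}; fixed.
Sat(AF (AX r)) = {t2, t4, t6}
EG (AF (AX r)): greatest fixpoint, start Z0 = {t2, t4, t6}, keep only states in Sat with some successor in Z. Already a fixed point.
Sat(EG (AF (AX r))) = {t2, t4, t6}
|Sat(EG (AF (AX r)))| = |{t2, t4, t6}| = 3.

3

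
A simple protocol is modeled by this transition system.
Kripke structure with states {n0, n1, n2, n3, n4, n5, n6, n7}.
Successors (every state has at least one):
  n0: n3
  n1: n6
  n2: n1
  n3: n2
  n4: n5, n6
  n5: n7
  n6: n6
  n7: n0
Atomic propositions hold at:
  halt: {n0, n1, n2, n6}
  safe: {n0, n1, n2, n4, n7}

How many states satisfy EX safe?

Sat(EX safe) = {s : some successor in {n0, n1, n2, n4, n7}} = {n2, n3, n5, n7}
|Sat(EX safe)| = |{n2, n3, n5, n7}| = 4.

4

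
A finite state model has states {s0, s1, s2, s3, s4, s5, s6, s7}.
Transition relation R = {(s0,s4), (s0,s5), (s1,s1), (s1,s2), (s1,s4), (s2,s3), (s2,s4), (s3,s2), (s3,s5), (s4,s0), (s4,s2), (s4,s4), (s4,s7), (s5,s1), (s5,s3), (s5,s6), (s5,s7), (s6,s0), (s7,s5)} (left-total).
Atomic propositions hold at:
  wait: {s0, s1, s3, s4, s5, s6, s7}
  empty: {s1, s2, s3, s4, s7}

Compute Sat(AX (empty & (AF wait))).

{s1, s2}

AF wait: least fixpoint, start Z0 = {s0, s1, s3, s4, s5, s6, s7}, add states with every successor in Z. Z1 = {s0, s1, s2, s3, s4, s5, s6, s7}; fixed.
Sat(AF wait) = {s0, s1, s2, s3, s4, s5, s6, s7}
Sat(empty & (AF wait)) = {s1, s2, s3, s4, s7}
Sat(AX (empty & (AF wait))) = {s : every successor in {s1, s2, s3, s4, s7}} = {s1, s2}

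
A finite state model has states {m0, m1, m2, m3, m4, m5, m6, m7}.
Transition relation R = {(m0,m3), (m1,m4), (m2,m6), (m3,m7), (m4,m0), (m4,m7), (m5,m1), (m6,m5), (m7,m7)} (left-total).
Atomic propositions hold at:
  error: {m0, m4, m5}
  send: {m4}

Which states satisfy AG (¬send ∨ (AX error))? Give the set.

Sat(¬send) = {m0, m1, m2, m3, m5, m6, m7}
Sat(AX error) = {s : every successor in {m0, m4, m5}} = {m1, m6}
Sat(¬send ∨ (AX error)) = {m0, m1, m2, m3, m5, m6, m7}
AG (¬send ∨ (AX error)): greatest fixpoint, start Z0 = {m0, m1, m2, m3, m5, m6, m7}, keep only states in Sat with every successor in Z. Z1 = {m0, m2, m3, m5, m6, m7}; Z2 = {m0, m2, m3, m6, m7}; Z3 = {m0, m2, m3, m7}; Z4 = {m0, m3, m7}; fixed.
Sat(AG (¬send ∨ (AX error))) = {m0, m3, m7}

{m0, m3, m7}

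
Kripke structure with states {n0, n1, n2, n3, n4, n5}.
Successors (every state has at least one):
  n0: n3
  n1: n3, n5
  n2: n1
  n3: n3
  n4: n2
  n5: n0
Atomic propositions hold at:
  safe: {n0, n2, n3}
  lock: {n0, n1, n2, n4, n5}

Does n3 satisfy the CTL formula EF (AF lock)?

AF lock: least fixpoint, start Z0 = {n0, n1, n2, n4, n5}, add states with every successor in Z. Already a fixed point.
Sat(AF lock) = {n0, n1, n2, n4, n5}
EF (AF lock): least fixpoint, start Z0 = {n0, n1, n2, n4, n5}, add states with some successor in Z. Already a fixed point.
Sat(EF (AF lock)) = {n0, n1, n2, n4, n5}
n3 ∉ Sat(EF (AF lock)) = {n0, n1, n2, n4, n5}, so the formula does not hold at n3.

No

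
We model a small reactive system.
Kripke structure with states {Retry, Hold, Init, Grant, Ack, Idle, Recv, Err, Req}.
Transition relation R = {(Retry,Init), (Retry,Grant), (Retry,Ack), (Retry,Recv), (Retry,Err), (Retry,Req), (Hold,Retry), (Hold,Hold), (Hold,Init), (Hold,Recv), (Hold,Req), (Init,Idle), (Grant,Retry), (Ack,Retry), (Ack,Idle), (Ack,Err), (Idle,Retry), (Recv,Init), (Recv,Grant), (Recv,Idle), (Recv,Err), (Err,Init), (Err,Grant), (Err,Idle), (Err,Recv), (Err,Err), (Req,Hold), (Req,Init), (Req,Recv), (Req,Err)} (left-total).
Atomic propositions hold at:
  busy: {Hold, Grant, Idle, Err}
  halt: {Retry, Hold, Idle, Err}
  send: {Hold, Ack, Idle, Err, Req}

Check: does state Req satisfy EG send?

Yes

EG send: greatest fixpoint, start Z0 = {Hold, Ack, Idle, Err, Req}, keep only states in Sat with some successor in Z. Z1 = {Hold, Ack, Err, Req}; fixed.
Sat(EG send) = {Hold, Ack, Err, Req}
Req ∈ Sat(EG send) = {Hold, Ack, Err, Req}, so the formula holds at Req.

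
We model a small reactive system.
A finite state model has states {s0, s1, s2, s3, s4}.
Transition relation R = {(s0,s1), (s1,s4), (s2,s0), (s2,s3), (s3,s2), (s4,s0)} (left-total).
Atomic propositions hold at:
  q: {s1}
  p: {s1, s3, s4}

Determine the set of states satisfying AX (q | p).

Sat(q | p) = {s1, s3, s4}
Sat(AX (q | p)) = {s : every successor in {s1, s3, s4}} = {s0, s1}

{s0, s1}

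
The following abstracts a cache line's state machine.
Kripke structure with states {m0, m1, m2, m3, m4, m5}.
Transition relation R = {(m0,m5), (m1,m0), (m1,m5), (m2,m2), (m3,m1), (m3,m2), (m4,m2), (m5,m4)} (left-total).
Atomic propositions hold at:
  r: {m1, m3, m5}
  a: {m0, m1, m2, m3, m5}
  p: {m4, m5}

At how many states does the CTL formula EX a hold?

Sat(EX a) = {s : some successor in {m0, m1, m2, m3, m5}} = {m0, m1, m2, m3, m4}
|Sat(EX a)| = |{m0, m1, m2, m3, m4}| = 5.

5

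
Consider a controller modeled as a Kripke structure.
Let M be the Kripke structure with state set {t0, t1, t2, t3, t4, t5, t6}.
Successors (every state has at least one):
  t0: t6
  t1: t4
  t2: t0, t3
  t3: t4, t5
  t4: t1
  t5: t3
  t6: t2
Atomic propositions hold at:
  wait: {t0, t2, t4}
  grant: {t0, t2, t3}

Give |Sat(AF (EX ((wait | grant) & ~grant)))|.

4

Sat(wait | grant) = {t0, t2, t3, t4}
Sat(~grant) = {t1, t4, t5, t6}
Sat((wait | grant) & ~grant) = {t4}
Sat(EX ((wait | grant) & ~grant)) = {s : some successor in {t4}} = {t1, t3}
AF (EX ((wait | grant) & ~grant)): least fixpoint, start Z0 = {t1, t3}, add states with every successor in Z. Z1 = {t1, t3, t4, t5}; fixed.
Sat(AF (EX ((wait | grant) & ~grant))) = {t1, t3, t4, t5}
|Sat(AF (EX ((wait | grant) & ~grant)))| = |{t1, t3, t4, t5}| = 4.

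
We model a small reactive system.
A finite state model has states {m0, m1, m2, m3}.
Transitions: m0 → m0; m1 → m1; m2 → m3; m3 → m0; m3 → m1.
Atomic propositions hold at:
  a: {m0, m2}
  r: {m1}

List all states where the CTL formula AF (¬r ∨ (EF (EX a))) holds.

Sat(¬r) = {m0, m2, m3}
Sat(EX a) = {s : some successor in {m0, m2}} = {m0, m3}
EF (EX a): least fixpoint, start Z0 = {m0, m3}, add states with some successor in Z. Z1 = {m0, m2, m3}; fixed.
Sat(EF (EX a)) = {m0, m2, m3}
Sat(¬r ∨ (EF (EX a))) = {m0, m2, m3}
AF (¬r ∨ (EF (EX a))): least fixpoint, start Z0 = {m0, m2, m3}, add states with every successor in Z. Already a fixed point.
Sat(AF (¬r ∨ (EF (EX a)))) = {m0, m2, m3}

{m0, m2, m3}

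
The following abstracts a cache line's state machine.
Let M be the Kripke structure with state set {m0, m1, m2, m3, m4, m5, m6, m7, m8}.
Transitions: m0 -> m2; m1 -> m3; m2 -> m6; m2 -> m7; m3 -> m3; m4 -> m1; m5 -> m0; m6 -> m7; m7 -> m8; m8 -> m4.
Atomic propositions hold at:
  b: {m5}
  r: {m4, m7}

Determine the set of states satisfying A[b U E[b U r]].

{m4, m7}

E[b U r]: least fixpoint, start Z0 = Sat(r) = {m4, m7}, add states in Sat(b) with some successor in Z. Already a fixed point.
Sat(E[b U r]) = {m4, m7}
A[b U E[b U r]]: least fixpoint, start Z0 = Sat(E[b U r]) = {m4, m7}, add states in Sat(b) with every successor in Z. Already a fixed point.
Sat(A[b U E[b U r]]) = {m4, m7}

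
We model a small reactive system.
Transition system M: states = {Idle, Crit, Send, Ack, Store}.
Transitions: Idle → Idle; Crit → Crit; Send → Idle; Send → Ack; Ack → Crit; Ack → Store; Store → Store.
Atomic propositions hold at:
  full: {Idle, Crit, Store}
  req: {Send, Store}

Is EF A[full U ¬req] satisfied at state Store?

No

Sat(¬req) = {Idle, Crit, Ack}
A[full U ¬req]: least fixpoint, start Z0 = Sat(¬req) = {Idle, Crit, Ack}, add states in Sat(full) with every successor in Z. Already a fixed point.
Sat(A[full U ¬req]) = {Idle, Crit, Ack}
EF A[full U ¬req]: least fixpoint, start Z0 = {Idle, Crit, Ack}, add states with some successor in Z. Z1 = {Idle, Crit, Send, Ack}; fixed.
Sat(EF A[full U ¬req]) = {Idle, Crit, Send, Ack}
Store ∉ Sat(EF A[full U ¬req]) = {Idle, Crit, Send, Ack}, so the formula does not hold at Store.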